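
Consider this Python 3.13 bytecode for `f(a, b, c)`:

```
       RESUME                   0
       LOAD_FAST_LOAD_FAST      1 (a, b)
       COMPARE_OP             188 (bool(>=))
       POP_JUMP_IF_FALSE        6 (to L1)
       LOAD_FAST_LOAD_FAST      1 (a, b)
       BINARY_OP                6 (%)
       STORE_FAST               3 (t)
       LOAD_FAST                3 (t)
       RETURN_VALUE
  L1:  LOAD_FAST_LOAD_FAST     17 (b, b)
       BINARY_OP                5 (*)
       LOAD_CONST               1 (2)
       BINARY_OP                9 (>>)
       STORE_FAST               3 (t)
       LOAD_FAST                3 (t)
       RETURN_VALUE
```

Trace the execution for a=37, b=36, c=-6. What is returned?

1

LOAD_FAST_LOAD_FAST a,b → push 37,36. Stack: [37, 36]
COMPARE_OP bool(>=) → 37 vs 36 = True. Stack: [True]
POP_JUMP_IF_FALSE → pop True; no jump. Stack: []
LOAD_FAST_LOAD_FAST a,b → push 37,36. Stack: [37, 36]
BINARY_OP % → 37 % 36 = 1. Stack: [1]
STORE_FAST t → t=1. Stack: []
LOAD_FAST t → push 1. Stack: [1]
RETURN_VALUE → return 1.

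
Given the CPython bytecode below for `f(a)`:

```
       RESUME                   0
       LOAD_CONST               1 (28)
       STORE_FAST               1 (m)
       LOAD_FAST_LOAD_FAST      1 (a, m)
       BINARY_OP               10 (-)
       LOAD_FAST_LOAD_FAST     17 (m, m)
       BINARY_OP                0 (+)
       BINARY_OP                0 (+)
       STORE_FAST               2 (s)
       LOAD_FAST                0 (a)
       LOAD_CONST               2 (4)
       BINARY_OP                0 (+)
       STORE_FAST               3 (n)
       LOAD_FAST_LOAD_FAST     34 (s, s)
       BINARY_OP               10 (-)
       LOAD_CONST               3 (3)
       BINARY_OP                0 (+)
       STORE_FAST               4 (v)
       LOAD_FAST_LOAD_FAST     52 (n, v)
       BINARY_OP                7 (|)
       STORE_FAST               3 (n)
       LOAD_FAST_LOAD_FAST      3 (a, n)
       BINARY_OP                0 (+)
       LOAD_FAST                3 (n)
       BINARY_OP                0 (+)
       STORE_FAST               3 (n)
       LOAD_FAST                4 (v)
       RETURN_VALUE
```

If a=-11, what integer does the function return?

LOAD_CONST → push 28. Stack: [28]
STORE_FAST m → m=28. Stack: []
LOAD_FAST_LOAD_FAST a,m → push -11,28. Stack: [-11, 28]
BINARY_OP - → -11 - 28 = -39. Stack: [-39]
LOAD_FAST_LOAD_FAST m,m → push 28,28. Stack: [-39, 28, 28]
BINARY_OP + → 28 + 28 = 56. Stack: [-39, 56]
BINARY_OP + → -39 + 56 = 17. Stack: [17]
STORE_FAST s → s=17. Stack: []
LOAD_FAST a → push -11. Stack: [-11]
LOAD_CONST → push 4. Stack: [-11, 4]
BINARY_OP + → -11 + 4 = -7. Stack: [-7]
STORE_FAST n → n=-7. Stack: []
LOAD_FAST_LOAD_FAST s,s → push 17,17. Stack: [17, 17]
BINARY_OP - → 17 - 17 = 0. Stack: [0]
LOAD_CONST → push 3. Stack: [0, 3]
BINARY_OP + → 0 + 3 = 3. Stack: [3]
STORE_FAST v → v=3. Stack: []
LOAD_FAST_LOAD_FAST n,v → push -7,3. Stack: [-7, 3]
BINARY_OP | → -7 | 3 = -5. Stack: [-5]
STORE_FAST n → n=-5. Stack: []
LOAD_FAST_LOAD_FAST a,n → push -11,-5. Stack: [-11, -5]
BINARY_OP + → -11 + -5 = -16. Stack: [-16]
LOAD_FAST n → push -5. Stack: [-16, -5]
BINARY_OP + → -16 + -5 = -21. Stack: [-21]
STORE_FAST n → n=-21. Stack: []
LOAD_FAST v → push 3. Stack: [3]
RETURN_VALUE → return 3.

3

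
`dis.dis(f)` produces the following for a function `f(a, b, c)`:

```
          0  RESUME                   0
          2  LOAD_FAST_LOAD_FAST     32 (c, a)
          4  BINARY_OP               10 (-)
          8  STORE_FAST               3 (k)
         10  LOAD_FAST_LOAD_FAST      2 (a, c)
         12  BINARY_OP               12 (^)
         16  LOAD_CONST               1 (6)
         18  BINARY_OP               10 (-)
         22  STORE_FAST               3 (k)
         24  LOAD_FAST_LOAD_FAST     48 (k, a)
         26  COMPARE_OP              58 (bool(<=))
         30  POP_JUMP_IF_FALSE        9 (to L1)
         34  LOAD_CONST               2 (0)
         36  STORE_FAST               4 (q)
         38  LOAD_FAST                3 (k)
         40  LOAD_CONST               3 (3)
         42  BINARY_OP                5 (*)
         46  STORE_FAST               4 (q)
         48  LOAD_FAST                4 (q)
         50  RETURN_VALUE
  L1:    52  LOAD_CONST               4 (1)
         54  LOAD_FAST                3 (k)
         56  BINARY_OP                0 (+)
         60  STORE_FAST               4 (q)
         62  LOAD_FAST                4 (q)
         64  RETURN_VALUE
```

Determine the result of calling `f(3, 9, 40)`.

38

LOAD_FAST_LOAD_FAST c,a → push 40,3. Stack: [40, 3]
BINARY_OP - → 40 - 3 = 37. Stack: [37]
STORE_FAST k → k=37. Stack: []
LOAD_FAST_LOAD_FAST a,c → push 3,40. Stack: [3, 40]
BINARY_OP ^ → 3 ^ 40 = 43. Stack: [43]
LOAD_CONST → push 6. Stack: [43, 6]
BINARY_OP - → 43 - 6 = 37. Stack: [37]
STORE_FAST k → k=37. Stack: []
LOAD_FAST_LOAD_FAST k,a → push 37,3. Stack: [37, 3]
COMPARE_OP bool(<=) → 37 vs 3 = False. Stack: [False]
POP_JUMP_IF_FALSE → pop False; jump. Stack: []
LOAD_CONST → push 1. Stack: [1]
LOAD_FAST k → push 37. Stack: [1, 37]
BINARY_OP + → 1 + 37 = 38. Stack: [38]
STORE_FAST q → q=38. Stack: []
LOAD_FAST q → push 38. Stack: [38]
RETURN_VALUE → return 38.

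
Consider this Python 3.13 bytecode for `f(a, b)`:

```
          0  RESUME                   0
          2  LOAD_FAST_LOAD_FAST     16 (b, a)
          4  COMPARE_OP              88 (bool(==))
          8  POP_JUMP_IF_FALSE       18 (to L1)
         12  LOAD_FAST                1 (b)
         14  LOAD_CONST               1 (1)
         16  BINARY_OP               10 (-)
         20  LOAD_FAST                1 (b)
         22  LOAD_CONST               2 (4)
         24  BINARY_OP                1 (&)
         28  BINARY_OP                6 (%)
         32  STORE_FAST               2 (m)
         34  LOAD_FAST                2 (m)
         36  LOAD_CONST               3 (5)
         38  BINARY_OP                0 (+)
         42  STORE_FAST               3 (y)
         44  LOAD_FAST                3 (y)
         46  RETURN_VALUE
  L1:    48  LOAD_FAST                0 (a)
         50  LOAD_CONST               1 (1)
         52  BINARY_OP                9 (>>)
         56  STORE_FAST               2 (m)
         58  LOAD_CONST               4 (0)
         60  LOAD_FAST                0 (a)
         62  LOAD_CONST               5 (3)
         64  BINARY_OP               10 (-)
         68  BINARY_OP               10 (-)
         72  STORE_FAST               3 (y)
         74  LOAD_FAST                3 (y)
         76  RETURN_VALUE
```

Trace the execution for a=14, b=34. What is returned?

LOAD_FAST_LOAD_FAST b,a → push 34,14. Stack: [34, 14]
COMPARE_OP bool(==) → 34 vs 14 = False. Stack: [False]
POP_JUMP_IF_FALSE → pop False; jump. Stack: []
LOAD_FAST a → push 14. Stack: [14]
LOAD_CONST → push 1. Stack: [14, 1]
BINARY_OP >> → 14 >> 1 = 7. Stack: [7]
STORE_FAST m → m=7. Stack: []
LOAD_CONST → push 0. Stack: [0]
LOAD_FAST a → push 14. Stack: [0, 14]
LOAD_CONST → push 3. Stack: [0, 14, 3]
BINARY_OP - → 14 - 3 = 11. Stack: [0, 11]
BINARY_OP - → 0 - 11 = -11. Stack: [-11]
STORE_FAST y → y=-11. Stack: []
LOAD_FAST y → push -11. Stack: [-11]
RETURN_VALUE → return -11.

-11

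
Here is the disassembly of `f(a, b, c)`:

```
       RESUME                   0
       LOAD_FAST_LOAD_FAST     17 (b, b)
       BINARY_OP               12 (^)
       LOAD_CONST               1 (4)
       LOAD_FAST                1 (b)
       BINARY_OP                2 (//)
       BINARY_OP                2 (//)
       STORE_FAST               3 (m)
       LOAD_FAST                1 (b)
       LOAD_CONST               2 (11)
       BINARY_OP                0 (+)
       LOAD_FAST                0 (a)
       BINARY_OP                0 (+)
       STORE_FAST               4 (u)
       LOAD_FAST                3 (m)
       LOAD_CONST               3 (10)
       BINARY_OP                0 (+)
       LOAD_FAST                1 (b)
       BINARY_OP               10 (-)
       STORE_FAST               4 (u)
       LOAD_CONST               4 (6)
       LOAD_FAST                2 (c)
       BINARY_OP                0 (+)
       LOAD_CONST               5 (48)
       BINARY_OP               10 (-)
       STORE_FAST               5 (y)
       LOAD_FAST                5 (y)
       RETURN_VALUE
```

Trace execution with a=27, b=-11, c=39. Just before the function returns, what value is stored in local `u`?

21

LOAD_FAST_LOAD_FAST b,b → push -11,-11. Stack: [-11, -11]
BINARY_OP ^ → -11 ^ -11 = 0. Stack: [0]
LOAD_CONST → push 4. Stack: [0, 4]
LOAD_FAST b → push -11. Stack: [0, 4, -11]
BINARY_OP // → 4 // -11 = -1. Stack: [0, -1]
BINARY_OP // → 0 // -1 = 0. Stack: [0]
STORE_FAST m → m=0. Stack: []
LOAD_FAST b → push -11. Stack: [-11]
LOAD_CONST → push 11. Stack: [-11, 11]
BINARY_OP + → -11 + 11 = 0. Stack: [0]
LOAD_FAST a → push 27. Stack: [0, 27]
BINARY_OP + → 0 + 27 = 27. Stack: [27]
STORE_FAST u → u=27. Stack: []
LOAD_FAST m → push 0. Stack: [0]
LOAD_CONST → push 10. Stack: [0, 10]
BINARY_OP + → 0 + 10 = 10. Stack: [10]
LOAD_FAST b → push -11. Stack: [10, -11]
BINARY_OP - → 10 - -11 = 21. Stack: [21]
STORE_FAST u → u=21. Stack: []
LOAD_CONST → push 6. Stack: [6]
LOAD_FAST c → push 39. Stack: [6, 39]
BINARY_OP + → 6 + 39 = 45. Stack: [45]
LOAD_CONST → push 48. Stack: [45, 48]
BINARY_OP - → 45 - 48 = -3. Stack: [-3]
STORE_FAST y → y=-3. Stack: []
LOAD_FAST y → push -3. Stack: [-3]
RETURN_VALUE → return -3.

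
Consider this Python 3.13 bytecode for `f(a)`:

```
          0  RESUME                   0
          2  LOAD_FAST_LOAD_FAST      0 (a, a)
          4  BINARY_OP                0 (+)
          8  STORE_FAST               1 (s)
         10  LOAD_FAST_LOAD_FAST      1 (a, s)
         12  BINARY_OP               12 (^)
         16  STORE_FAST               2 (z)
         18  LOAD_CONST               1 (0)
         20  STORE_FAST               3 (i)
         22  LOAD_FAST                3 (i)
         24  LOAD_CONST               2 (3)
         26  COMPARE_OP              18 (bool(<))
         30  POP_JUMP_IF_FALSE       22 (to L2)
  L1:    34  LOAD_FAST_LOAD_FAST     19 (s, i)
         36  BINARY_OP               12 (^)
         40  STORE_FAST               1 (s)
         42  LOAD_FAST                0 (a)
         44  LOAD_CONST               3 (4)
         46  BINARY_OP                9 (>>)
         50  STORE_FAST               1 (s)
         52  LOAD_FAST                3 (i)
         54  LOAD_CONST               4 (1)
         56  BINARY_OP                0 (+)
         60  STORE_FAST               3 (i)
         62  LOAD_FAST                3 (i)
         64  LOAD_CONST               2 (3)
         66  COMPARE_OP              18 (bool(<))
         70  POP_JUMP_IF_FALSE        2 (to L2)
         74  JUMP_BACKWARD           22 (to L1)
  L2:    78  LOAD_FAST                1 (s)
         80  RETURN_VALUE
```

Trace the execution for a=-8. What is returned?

LOAD_FAST_LOAD_FAST a,a → push -8,-8. Stack: [-8, -8]
BINARY_OP + → -8 + -8 = -16. Stack: [-16]
STORE_FAST s → s=-16. Stack: []
LOAD_FAST_LOAD_FAST a,s → push -8,-16. Stack: [-8, -16]
BINARY_OP ^ → -8 ^ -16 = 8. Stack: [8]
STORE_FAST z → z=8. Stack: []
LOAD_CONST → push 0. Stack: [0]
STORE_FAST i → i=0. Stack: []
LOAD_FAST i → push 0. Stack: [0]
LOAD_CONST → push 3. Stack: [0, 3]
COMPARE_OP bool(<) → 0 vs 3 = True. Stack: [True]
POP_JUMP_IF_FALSE → pop True; no jump. Stack: []
LOAD_FAST_LOAD_FAST s,i → push -16,0. Stack: [-16, 0]
BINARY_OP ^ → -16 ^ 0 = -16. Stack: [-16]
STORE_FAST s → s=-16. Stack: []
LOAD_FAST a → push -8. Stack: [-8]
LOAD_CONST → push 4. Stack: [-8, 4]
BINARY_OP >> → -8 >> 4 = -1. Stack: [-1]
STORE_FAST s → s=-1. Stack: []
LOAD_FAST i → push 0. Stack: [0]
LOAD_CONST → push 1. Stack: [0, 1]
BINARY_OP + → 0 + 1 = 1. Stack: [1]
STORE_FAST i → i=1. Stack: []
LOAD_FAST i → push 1. Stack: [1]
LOAD_CONST → push 3. Stack: [1, 3]
COMPARE_OP bool(<) → 1 vs 3 = True. Stack: [True]
POP_JUMP_IF_FALSE → pop True; no jump. Stack: []
LOAD_FAST_LOAD_FAST s,i → push -1,1. Stack: [-1, 1]
BINARY_OP ^ → -1 ^ 1 = -2. Stack: [-2]
STORE_FAST s → s=-2. Stack: []
LOAD_FAST a → push -8. Stack: [-8]
LOAD_CONST → push 4. Stack: [-8, 4]
BINARY_OP >> → -8 >> 4 = -1. Stack: [-1]
STORE_FAST s → s=-1. Stack: []
LOAD_FAST i → push 1. Stack: [1]
LOAD_CONST → push 1. Stack: [1, 1]
BINARY_OP + → 1 + 1 = 2. Stack: [2]
STORE_FAST i → i=2. Stack: []
LOAD_FAST i → push 2. Stack: [2]
LOAD_CONST → push 3. Stack: [2, 3]
COMPARE_OP bool(<) → 2 vs 3 = True. Stack: [True]
POP_JUMP_IF_FALSE → pop True; no jump. Stack: []
LOAD_FAST_LOAD_FAST s,i → push -1,2. Stack: [-1, 2]
BINARY_OP ^ → -1 ^ 2 = -3. Stack: [-3]
STORE_FAST s → s=-3. Stack: []
LOAD_FAST a → push -8. Stack: [-8]
LOAD_CONST → push 4. Stack: [-8, 4]
BINARY_OP >> → -8 >> 4 = -1. Stack: [-1]
STORE_FAST s → s=-1. Stack: []
LOAD_FAST i → push 2. Stack: [2]
LOAD_CONST → push 1. Stack: [2, 1]
BINARY_OP + → 2 + 1 = 3. Stack: [3]
STORE_FAST i → i=3. Stack: []
LOAD_FAST i → push 3. Stack: [3]
LOAD_CONST → push 3. Stack: [3, 3]
COMPARE_OP bool(<) → 3 vs 3 = False. Stack: [False]
POP_JUMP_IF_FALSE → pop False; jump. Stack: []
LOAD_FAST s → push -1. Stack: [-1]
RETURN_VALUE → return -1.

-1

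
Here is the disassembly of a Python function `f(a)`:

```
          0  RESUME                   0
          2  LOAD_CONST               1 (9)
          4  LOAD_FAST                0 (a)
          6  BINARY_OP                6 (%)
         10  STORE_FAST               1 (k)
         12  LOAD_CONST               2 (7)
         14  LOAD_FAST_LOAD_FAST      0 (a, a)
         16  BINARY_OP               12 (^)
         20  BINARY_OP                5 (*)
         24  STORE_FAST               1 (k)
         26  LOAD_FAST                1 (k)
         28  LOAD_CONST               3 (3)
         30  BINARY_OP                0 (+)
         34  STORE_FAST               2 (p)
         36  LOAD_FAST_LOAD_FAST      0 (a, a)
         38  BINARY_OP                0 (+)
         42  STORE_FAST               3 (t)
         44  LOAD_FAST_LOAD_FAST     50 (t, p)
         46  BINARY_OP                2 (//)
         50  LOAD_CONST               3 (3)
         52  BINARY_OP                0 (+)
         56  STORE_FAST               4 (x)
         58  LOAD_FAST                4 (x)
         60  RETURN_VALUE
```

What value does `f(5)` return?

LOAD_CONST → push 9. Stack: [9]
LOAD_FAST a → push 5. Stack: [9, 5]
BINARY_OP % → 9 % 5 = 4. Stack: [4]
STORE_FAST k → k=4. Stack: []
LOAD_CONST → push 7. Stack: [7]
LOAD_FAST_LOAD_FAST a,a → push 5,5. Stack: [7, 5, 5]
BINARY_OP ^ → 5 ^ 5 = 0. Stack: [7, 0]
BINARY_OP * → 7 * 0 = 0. Stack: [0]
STORE_FAST k → k=0. Stack: []
LOAD_FAST k → push 0. Stack: [0]
LOAD_CONST → push 3. Stack: [0, 3]
BINARY_OP + → 0 + 3 = 3. Stack: [3]
STORE_FAST p → p=3. Stack: []
LOAD_FAST_LOAD_FAST a,a → push 5,5. Stack: [5, 5]
BINARY_OP + → 5 + 5 = 10. Stack: [10]
STORE_FAST t → t=10. Stack: []
LOAD_FAST_LOAD_FAST t,p → push 10,3. Stack: [10, 3]
BINARY_OP // → 10 // 3 = 3. Stack: [3]
LOAD_CONST → push 3. Stack: [3, 3]
BINARY_OP + → 3 + 3 = 6. Stack: [6]
STORE_FAST x → x=6. Stack: []
LOAD_FAST x → push 6. Stack: [6]
RETURN_VALUE → return 6.

6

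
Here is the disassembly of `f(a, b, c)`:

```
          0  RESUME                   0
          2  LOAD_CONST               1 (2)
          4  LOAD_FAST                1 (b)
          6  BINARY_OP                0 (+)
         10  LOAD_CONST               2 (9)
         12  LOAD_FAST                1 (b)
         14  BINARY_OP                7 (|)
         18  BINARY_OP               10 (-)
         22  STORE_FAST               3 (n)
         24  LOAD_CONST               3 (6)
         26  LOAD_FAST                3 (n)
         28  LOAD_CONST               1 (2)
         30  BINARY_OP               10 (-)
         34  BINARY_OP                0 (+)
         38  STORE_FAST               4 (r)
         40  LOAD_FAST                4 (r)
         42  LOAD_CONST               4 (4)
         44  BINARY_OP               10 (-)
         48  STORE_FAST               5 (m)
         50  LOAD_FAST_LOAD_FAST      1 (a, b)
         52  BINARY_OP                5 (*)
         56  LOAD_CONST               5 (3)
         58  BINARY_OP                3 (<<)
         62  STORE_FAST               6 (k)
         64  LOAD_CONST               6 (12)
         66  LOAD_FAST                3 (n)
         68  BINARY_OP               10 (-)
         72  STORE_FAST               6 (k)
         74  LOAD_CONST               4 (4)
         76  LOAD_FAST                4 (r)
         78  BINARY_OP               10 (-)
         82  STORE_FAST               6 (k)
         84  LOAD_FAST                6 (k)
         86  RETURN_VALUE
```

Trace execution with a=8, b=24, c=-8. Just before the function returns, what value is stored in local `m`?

LOAD_CONST → push 2. Stack: [2]
LOAD_FAST b → push 24. Stack: [2, 24]
BINARY_OP + → 2 + 24 = 26. Stack: [26]
LOAD_CONST → push 9. Stack: [26, 9]
LOAD_FAST b → push 24. Stack: [26, 9, 24]
BINARY_OP | → 9 | 24 = 25. Stack: [26, 25]
BINARY_OP - → 26 - 25 = 1. Stack: [1]
STORE_FAST n → n=1. Stack: []
LOAD_CONST → push 6. Stack: [6]
LOAD_FAST n → push 1. Stack: [6, 1]
LOAD_CONST → push 2. Stack: [6, 1, 2]
BINARY_OP - → 1 - 2 = -1. Stack: [6, -1]
BINARY_OP + → 6 + -1 = 5. Stack: [5]
STORE_FAST r → r=5. Stack: []
LOAD_FAST r → push 5. Stack: [5]
LOAD_CONST → push 4. Stack: [5, 4]
BINARY_OP - → 5 - 4 = 1. Stack: [1]
STORE_FAST m → m=1. Stack: []
LOAD_FAST_LOAD_FAST a,b → push 8,24. Stack: [8, 24]
BINARY_OP * → 8 * 24 = 192. Stack: [192]
LOAD_CONST → push 3. Stack: [192, 3]
BINARY_OP << → 192 << 3 = 1536. Stack: [1536]
STORE_FAST k → k=1536. Stack: []
LOAD_CONST → push 12. Stack: [12]
LOAD_FAST n → push 1. Stack: [12, 1]
BINARY_OP - → 12 - 1 = 11. Stack: [11]
STORE_FAST k → k=11. Stack: []
LOAD_CONST → push 4. Stack: [4]
LOAD_FAST r → push 5. Stack: [4, 5]
BINARY_OP - → 4 - 5 = -1. Stack: [-1]
STORE_FAST k → k=-1. Stack: []
LOAD_FAST k → push -1. Stack: [-1]
RETURN_VALUE → return -1.

1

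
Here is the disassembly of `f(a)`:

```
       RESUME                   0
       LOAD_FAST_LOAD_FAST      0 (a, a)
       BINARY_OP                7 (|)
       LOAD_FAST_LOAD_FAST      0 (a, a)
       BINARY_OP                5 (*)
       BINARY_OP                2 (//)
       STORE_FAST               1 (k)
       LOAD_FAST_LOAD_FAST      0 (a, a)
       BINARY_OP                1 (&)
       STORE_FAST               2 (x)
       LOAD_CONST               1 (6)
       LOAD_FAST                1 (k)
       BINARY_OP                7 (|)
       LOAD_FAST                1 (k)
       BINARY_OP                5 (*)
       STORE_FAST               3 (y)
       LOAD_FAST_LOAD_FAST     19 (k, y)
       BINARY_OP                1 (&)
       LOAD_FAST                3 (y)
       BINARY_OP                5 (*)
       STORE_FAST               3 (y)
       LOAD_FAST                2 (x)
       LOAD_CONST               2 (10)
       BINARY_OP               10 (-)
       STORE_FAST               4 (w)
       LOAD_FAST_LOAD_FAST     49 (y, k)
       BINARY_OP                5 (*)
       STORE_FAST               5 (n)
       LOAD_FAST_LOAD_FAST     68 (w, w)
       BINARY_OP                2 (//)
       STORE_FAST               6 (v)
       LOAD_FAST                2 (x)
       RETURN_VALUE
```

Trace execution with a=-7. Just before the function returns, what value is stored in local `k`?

-1

LOAD_FAST_LOAD_FAST a,a → push -7,-7. Stack: [-7, -7]
BINARY_OP | → -7 | -7 = -7. Stack: [-7]
LOAD_FAST_LOAD_FAST a,a → push -7,-7. Stack: [-7, -7, -7]
BINARY_OP * → -7 * -7 = 49. Stack: [-7, 49]
BINARY_OP // → -7 // 49 = -1. Stack: [-1]
STORE_FAST k → k=-1. Stack: []
LOAD_FAST_LOAD_FAST a,a → push -7,-7. Stack: [-7, -7]
BINARY_OP & → -7 & -7 = -7. Stack: [-7]
STORE_FAST x → x=-7. Stack: []
LOAD_CONST → push 6. Stack: [6]
LOAD_FAST k → push -1. Stack: [6, -1]
BINARY_OP | → 6 | -1 = -1. Stack: [-1]
LOAD_FAST k → push -1. Stack: [-1, -1]
BINARY_OP * → -1 * -1 = 1. Stack: [1]
STORE_FAST y → y=1. Stack: []
LOAD_FAST_LOAD_FAST k,y → push -1,1. Stack: [-1, 1]
BINARY_OP & → -1 & 1 = 1. Stack: [1]
LOAD_FAST y → push 1. Stack: [1, 1]
BINARY_OP * → 1 * 1 = 1. Stack: [1]
STORE_FAST y → y=1. Stack: []
LOAD_FAST x → push -7. Stack: [-7]
LOAD_CONST → push 10. Stack: [-7, 10]
BINARY_OP - → -7 - 10 = -17. Stack: [-17]
STORE_FAST w → w=-17. Stack: []
LOAD_FAST_LOAD_FAST y,k → push 1,-1. Stack: [1, -1]
BINARY_OP * → 1 * -1 = -1. Stack: [-1]
STORE_FAST n → n=-1. Stack: []
LOAD_FAST_LOAD_FAST w,w → push -17,-17. Stack: [-17, -17]
BINARY_OP // → -17 // -17 = 1. Stack: [1]
STORE_FAST v → v=1. Stack: []
LOAD_FAST x → push -7. Stack: [-7]
RETURN_VALUE → return -7.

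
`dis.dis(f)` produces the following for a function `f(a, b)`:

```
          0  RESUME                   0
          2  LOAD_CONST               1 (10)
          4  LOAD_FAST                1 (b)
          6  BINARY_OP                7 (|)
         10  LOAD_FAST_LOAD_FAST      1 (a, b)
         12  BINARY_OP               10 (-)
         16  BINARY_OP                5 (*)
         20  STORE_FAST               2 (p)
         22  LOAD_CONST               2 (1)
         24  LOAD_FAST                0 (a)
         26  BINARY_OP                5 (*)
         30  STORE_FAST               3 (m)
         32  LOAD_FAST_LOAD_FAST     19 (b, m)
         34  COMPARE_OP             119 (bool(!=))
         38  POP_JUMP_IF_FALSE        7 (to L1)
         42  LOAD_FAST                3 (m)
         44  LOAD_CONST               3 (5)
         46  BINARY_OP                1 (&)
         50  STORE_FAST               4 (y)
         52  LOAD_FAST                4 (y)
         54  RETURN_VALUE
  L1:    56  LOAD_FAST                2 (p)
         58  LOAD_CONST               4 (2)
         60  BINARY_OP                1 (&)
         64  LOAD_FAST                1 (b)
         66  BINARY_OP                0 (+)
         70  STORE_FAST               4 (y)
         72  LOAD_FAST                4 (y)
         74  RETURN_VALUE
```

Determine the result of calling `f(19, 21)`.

LOAD_CONST → push 10. Stack: [10]
LOAD_FAST b → push 21. Stack: [10, 21]
BINARY_OP | → 10 | 21 = 31. Stack: [31]
LOAD_FAST_LOAD_FAST a,b → push 19,21. Stack: [31, 19, 21]
BINARY_OP - → 19 - 21 = -2. Stack: [31, -2]
BINARY_OP * → 31 * -2 = -62. Stack: [-62]
STORE_FAST p → p=-62. Stack: []
LOAD_CONST → push 1. Stack: [1]
LOAD_FAST a → push 19. Stack: [1, 19]
BINARY_OP * → 1 * 19 = 19. Stack: [19]
STORE_FAST m → m=19. Stack: []
LOAD_FAST_LOAD_FAST b,m → push 21,19. Stack: [21, 19]
COMPARE_OP bool(!=) → 21 vs 19 = True. Stack: [True]
POP_JUMP_IF_FALSE → pop True; no jump. Stack: []
LOAD_FAST m → push 19. Stack: [19]
LOAD_CONST → push 5. Stack: [19, 5]
BINARY_OP & → 19 & 5 = 1. Stack: [1]
STORE_FAST y → y=1. Stack: []
LOAD_FAST y → push 1. Stack: [1]
RETURN_VALUE → return 1.

1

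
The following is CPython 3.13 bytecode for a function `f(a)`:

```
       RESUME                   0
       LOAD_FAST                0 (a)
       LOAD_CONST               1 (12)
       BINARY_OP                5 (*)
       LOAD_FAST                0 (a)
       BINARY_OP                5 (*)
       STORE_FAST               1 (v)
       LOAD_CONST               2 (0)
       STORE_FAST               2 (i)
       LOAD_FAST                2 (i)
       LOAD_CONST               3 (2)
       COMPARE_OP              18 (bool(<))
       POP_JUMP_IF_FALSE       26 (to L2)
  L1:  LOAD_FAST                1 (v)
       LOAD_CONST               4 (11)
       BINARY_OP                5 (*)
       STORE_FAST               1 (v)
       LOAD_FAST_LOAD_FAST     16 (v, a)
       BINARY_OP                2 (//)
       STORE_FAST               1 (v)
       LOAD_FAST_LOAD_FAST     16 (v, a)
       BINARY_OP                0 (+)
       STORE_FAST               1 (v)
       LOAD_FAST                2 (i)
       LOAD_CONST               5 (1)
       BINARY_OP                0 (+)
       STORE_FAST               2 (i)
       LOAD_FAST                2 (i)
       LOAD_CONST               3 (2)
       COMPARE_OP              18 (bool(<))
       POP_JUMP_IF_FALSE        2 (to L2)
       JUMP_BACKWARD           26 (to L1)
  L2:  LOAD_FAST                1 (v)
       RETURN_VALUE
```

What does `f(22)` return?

1485

LOAD_FAST a → push 22. Stack: [22]
LOAD_CONST → push 12. Stack: [22, 12]
BINARY_OP * → 22 * 12 = 264. Stack: [264]
LOAD_FAST a → push 22. Stack: [264, 22]
BINARY_OP * → 264 * 22 = 5808. Stack: [5808]
STORE_FAST v → v=5808. Stack: []
LOAD_CONST → push 0. Stack: [0]
STORE_FAST i → i=0. Stack: []
LOAD_FAST i → push 0. Stack: [0]
LOAD_CONST → push 2. Stack: [0, 2]
COMPARE_OP bool(<) → 0 vs 2 = True. Stack: [True]
POP_JUMP_IF_FALSE → pop True; no jump. Stack: []
LOAD_FAST v → push 5808. Stack: [5808]
LOAD_CONST → push 11. Stack: [5808, 11]
BINARY_OP * → 5808 * 11 = 63888. Stack: [63888]
STORE_FAST v → v=63888. Stack: []
LOAD_FAST_LOAD_FAST v,a → push 63888,22. Stack: [63888, 22]
BINARY_OP // → 63888 // 22 = 2904. Stack: [2904]
STORE_FAST v → v=2904. Stack: []
LOAD_FAST_LOAD_FAST v,a → push 2904,22. Stack: [2904, 22]
BINARY_OP + → 2904 + 22 = 2926. Stack: [2926]
STORE_FAST v → v=2926. Stack: []
LOAD_FAST i → push 0. Stack: [0]
LOAD_CONST → push 1. Stack: [0, 1]
BINARY_OP + → 0 + 1 = 1. Stack: [1]
STORE_FAST i → i=1. Stack: []
LOAD_FAST i → push 1. Stack: [1]
LOAD_CONST → push 2. Stack: [1, 2]
COMPARE_OP bool(<) → 1 vs 2 = True. Stack: [True]
POP_JUMP_IF_FALSE → pop True; no jump. Stack: []
LOAD_FAST v → push 2926. Stack: [2926]
LOAD_CONST → push 11. Stack: [2926, 11]
BINARY_OP * → 2926 * 11 = 32186. Stack: [32186]
STORE_FAST v → v=32186. Stack: []
LOAD_FAST_LOAD_FAST v,a → push 32186,22. Stack: [32186, 22]
BINARY_OP // → 32186 // 22 = 1463. Stack: [1463]
STORE_FAST v → v=1463. Stack: []
LOAD_FAST_LOAD_FAST v,a → push 1463,22. Stack: [1463, 22]
BINARY_OP + → 1463 + 22 = 1485. Stack: [1485]
STORE_FAST v → v=1485. Stack: []
LOAD_FAST i → push 1. Stack: [1]
LOAD_CONST → push 1. Stack: [1, 1]
BINARY_OP + → 1 + 1 = 2. Stack: [2]
STORE_FAST i → i=2. Stack: []
LOAD_FAST i → push 2. Stack: [2]
LOAD_CONST → push 2. Stack: [2, 2]
COMPARE_OP bool(<) → 2 vs 2 = False. Stack: [False]
POP_JUMP_IF_FALSE → pop False; jump. Stack: []
LOAD_FAST v → push 1485. Stack: [1485]
RETURN_VALUE → return 1485.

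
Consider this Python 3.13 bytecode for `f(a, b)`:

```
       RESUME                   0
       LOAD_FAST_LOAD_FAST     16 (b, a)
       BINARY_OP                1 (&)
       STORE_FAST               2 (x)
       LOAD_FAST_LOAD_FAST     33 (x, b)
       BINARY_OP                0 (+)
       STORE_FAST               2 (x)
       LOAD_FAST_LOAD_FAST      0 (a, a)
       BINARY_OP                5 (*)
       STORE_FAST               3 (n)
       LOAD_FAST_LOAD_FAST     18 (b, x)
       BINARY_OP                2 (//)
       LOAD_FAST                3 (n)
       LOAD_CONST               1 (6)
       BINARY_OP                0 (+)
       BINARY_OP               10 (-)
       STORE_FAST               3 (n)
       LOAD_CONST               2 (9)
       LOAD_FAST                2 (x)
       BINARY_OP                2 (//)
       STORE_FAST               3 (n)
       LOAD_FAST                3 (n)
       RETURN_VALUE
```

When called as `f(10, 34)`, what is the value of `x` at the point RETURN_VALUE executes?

36

LOAD_FAST_LOAD_FAST b,a → push 34,10. Stack: [34, 10]
BINARY_OP & → 34 & 10 = 2. Stack: [2]
STORE_FAST x → x=2. Stack: []
LOAD_FAST_LOAD_FAST x,b → push 2,34. Stack: [2, 34]
BINARY_OP + → 2 + 34 = 36. Stack: [36]
STORE_FAST x → x=36. Stack: []
LOAD_FAST_LOAD_FAST a,a → push 10,10. Stack: [10, 10]
BINARY_OP * → 10 * 10 = 100. Stack: [100]
STORE_FAST n → n=100. Stack: []
LOAD_FAST_LOAD_FAST b,x → push 34,36. Stack: [34, 36]
BINARY_OP // → 34 // 36 = 0. Stack: [0]
LOAD_FAST n → push 100. Stack: [0, 100]
LOAD_CONST → push 6. Stack: [0, 100, 6]
BINARY_OP + → 100 + 6 = 106. Stack: [0, 106]
BINARY_OP - → 0 - 106 = -106. Stack: [-106]
STORE_FAST n → n=-106. Stack: []
LOAD_CONST → push 9. Stack: [9]
LOAD_FAST x → push 36. Stack: [9, 36]
BINARY_OP // → 9 // 36 = 0. Stack: [0]
STORE_FAST n → n=0. Stack: []
LOAD_FAST n → push 0. Stack: [0]
RETURN_VALUE → return 0.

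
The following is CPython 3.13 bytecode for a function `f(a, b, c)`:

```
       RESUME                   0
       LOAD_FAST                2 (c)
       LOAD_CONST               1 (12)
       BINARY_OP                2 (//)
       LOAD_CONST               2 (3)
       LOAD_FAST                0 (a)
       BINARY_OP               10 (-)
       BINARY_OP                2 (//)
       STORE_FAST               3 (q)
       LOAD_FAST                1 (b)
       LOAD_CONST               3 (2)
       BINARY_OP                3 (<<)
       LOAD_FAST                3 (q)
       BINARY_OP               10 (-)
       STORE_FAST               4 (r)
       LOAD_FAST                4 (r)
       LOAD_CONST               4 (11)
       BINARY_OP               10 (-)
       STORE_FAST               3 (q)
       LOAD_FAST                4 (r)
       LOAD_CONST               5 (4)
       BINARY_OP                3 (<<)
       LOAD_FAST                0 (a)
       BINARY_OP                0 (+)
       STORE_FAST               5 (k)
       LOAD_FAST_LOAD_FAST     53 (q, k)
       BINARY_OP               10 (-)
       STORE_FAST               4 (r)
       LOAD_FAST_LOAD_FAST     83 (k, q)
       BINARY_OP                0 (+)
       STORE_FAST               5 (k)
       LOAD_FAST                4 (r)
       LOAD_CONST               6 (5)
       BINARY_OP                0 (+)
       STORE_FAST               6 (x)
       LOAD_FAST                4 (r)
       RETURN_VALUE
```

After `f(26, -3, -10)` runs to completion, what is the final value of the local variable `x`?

LOAD_FAST c → push -10. Stack: [-10]
LOAD_CONST → push 12. Stack: [-10, 12]
BINARY_OP // → -10 // 12 = -1. Stack: [-1]
LOAD_CONST → push 3. Stack: [-1, 3]
LOAD_FAST a → push 26. Stack: [-1, 3, 26]
BINARY_OP - → 3 - 26 = -23. Stack: [-1, -23]
BINARY_OP // → -1 // -23 = 0. Stack: [0]
STORE_FAST q → q=0. Stack: []
LOAD_FAST b → push -3. Stack: [-3]
LOAD_CONST → push 2. Stack: [-3, 2]
BINARY_OP << → -3 << 2 = -12. Stack: [-12]
LOAD_FAST q → push 0. Stack: [-12, 0]
BINARY_OP - → -12 - 0 = -12. Stack: [-12]
STORE_FAST r → r=-12. Stack: []
LOAD_FAST r → push -12. Stack: [-12]
LOAD_CONST → push 11. Stack: [-12, 11]
BINARY_OP - → -12 - 11 = -23. Stack: [-23]
STORE_FAST q → q=-23. Stack: []
LOAD_FAST r → push -12. Stack: [-12]
LOAD_CONST → push 4. Stack: [-12, 4]
BINARY_OP << → -12 << 4 = -192. Stack: [-192]
LOAD_FAST a → push 26. Stack: [-192, 26]
BINARY_OP + → -192 + 26 = -166. Stack: [-166]
STORE_FAST k → k=-166. Stack: []
LOAD_FAST_LOAD_FAST q,k → push -23,-166. Stack: [-23, -166]
BINARY_OP - → -23 - -166 = 143. Stack: [143]
STORE_FAST r → r=143. Stack: []
LOAD_FAST_LOAD_FAST k,q → push -166,-23. Stack: [-166, -23]
BINARY_OP + → -166 + -23 = -189. Stack: [-189]
STORE_FAST k → k=-189. Stack: []
LOAD_FAST r → push 143. Stack: [143]
LOAD_CONST → push 5. Stack: [143, 5]
BINARY_OP + → 143 + 5 = 148. Stack: [148]
STORE_FAST x → x=148. Stack: []
LOAD_FAST r → push 143. Stack: [143]
RETURN_VALUE → return 143.

148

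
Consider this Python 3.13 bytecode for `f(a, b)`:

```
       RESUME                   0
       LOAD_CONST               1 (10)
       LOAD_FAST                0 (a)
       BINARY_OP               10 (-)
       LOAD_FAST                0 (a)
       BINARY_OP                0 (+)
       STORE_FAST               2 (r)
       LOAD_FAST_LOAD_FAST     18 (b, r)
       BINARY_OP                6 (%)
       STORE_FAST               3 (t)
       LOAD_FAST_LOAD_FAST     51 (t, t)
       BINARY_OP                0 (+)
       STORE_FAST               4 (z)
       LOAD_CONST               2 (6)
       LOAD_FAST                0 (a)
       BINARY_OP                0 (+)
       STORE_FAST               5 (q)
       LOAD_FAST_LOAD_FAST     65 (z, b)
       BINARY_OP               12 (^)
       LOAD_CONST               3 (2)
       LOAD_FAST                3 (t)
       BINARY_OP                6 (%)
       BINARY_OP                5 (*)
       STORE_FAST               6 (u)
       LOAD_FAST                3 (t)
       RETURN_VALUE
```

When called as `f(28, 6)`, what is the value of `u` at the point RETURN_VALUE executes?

LOAD_CONST → push 10. Stack: [10]
LOAD_FAST a → push 28. Stack: [10, 28]
BINARY_OP - → 10 - 28 = -18. Stack: [-18]
LOAD_FAST a → push 28. Stack: [-18, 28]
BINARY_OP + → -18 + 28 = 10. Stack: [10]
STORE_FAST r → r=10. Stack: []
LOAD_FAST_LOAD_FAST b,r → push 6,10. Stack: [6, 10]
BINARY_OP % → 6 % 10 = 6. Stack: [6]
STORE_FAST t → t=6. Stack: []
LOAD_FAST_LOAD_FAST t,t → push 6,6. Stack: [6, 6]
BINARY_OP + → 6 + 6 = 12. Stack: [12]
STORE_FAST z → z=12. Stack: []
LOAD_CONST → push 6. Stack: [6]
LOAD_FAST a → push 28. Stack: [6, 28]
BINARY_OP + → 6 + 28 = 34. Stack: [34]
STORE_FAST q → q=34. Stack: []
LOAD_FAST_LOAD_FAST z,b → push 12,6. Stack: [12, 6]
BINARY_OP ^ → 12 ^ 6 = 10. Stack: [10]
LOAD_CONST → push 2. Stack: [10, 2]
LOAD_FAST t → push 6. Stack: [10, 2, 6]
BINARY_OP % → 2 % 6 = 2. Stack: [10, 2]
BINARY_OP * → 10 * 2 = 20. Stack: [20]
STORE_FAST u → u=20. Stack: []
LOAD_FAST t → push 6. Stack: [6]
RETURN_VALUE → return 6.

20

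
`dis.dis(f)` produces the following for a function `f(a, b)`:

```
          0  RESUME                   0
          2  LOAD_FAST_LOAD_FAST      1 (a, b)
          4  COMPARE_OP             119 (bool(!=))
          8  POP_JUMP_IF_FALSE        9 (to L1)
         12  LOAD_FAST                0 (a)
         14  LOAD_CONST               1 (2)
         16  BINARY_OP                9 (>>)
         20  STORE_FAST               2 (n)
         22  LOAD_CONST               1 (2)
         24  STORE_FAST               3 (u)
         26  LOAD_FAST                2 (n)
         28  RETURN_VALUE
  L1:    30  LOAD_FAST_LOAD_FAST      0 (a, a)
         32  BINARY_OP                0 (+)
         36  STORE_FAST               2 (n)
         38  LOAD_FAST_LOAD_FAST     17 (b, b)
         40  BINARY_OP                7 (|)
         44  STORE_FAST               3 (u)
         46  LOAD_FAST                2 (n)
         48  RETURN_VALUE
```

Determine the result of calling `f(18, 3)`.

4

LOAD_FAST_LOAD_FAST a,b → push 18,3. Stack: [18, 3]
COMPARE_OP bool(!=) → 18 vs 3 = True. Stack: [True]
POP_JUMP_IF_FALSE → pop True; no jump. Stack: []
LOAD_FAST a → push 18. Stack: [18]
LOAD_CONST → push 2. Stack: [18, 2]
BINARY_OP >> → 18 >> 2 = 4. Stack: [4]
STORE_FAST n → n=4. Stack: []
LOAD_CONST → push 2. Stack: [2]
STORE_FAST u → u=2. Stack: []
LOAD_FAST n → push 4. Stack: [4]
RETURN_VALUE → return 4.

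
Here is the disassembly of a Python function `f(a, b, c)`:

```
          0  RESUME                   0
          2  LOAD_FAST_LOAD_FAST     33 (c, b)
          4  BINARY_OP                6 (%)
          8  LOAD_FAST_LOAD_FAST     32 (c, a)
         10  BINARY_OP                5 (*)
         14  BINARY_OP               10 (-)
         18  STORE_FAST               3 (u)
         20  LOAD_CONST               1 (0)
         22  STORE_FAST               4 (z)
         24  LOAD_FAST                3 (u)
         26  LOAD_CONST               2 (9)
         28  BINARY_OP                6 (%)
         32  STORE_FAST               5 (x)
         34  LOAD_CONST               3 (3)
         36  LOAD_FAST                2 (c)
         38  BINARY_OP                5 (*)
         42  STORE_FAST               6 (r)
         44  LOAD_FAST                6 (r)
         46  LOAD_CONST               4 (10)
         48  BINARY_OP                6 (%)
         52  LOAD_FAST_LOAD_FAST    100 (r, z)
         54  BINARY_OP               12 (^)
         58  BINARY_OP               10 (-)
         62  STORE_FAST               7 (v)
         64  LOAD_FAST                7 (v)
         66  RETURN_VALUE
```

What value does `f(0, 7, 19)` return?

LOAD_FAST_LOAD_FAST c,b → push 19,7. Stack: [19, 7]
BINARY_OP % → 19 % 7 = 5. Stack: [5]
LOAD_FAST_LOAD_FAST c,a → push 19,0. Stack: [5, 19, 0]
BINARY_OP * → 19 * 0 = 0. Stack: [5, 0]
BINARY_OP - → 5 - 0 = 5. Stack: [5]
STORE_FAST u → u=5. Stack: []
LOAD_CONST → push 0. Stack: [0]
STORE_FAST z → z=0. Stack: []
LOAD_FAST u → push 5. Stack: [5]
LOAD_CONST → push 9. Stack: [5, 9]
BINARY_OP % → 5 % 9 = 5. Stack: [5]
STORE_FAST x → x=5. Stack: []
LOAD_CONST → push 3. Stack: [3]
LOAD_FAST c → push 19. Stack: [3, 19]
BINARY_OP * → 3 * 19 = 57. Stack: [57]
STORE_FAST r → r=57. Stack: []
LOAD_FAST r → push 57. Stack: [57]
LOAD_CONST → push 10. Stack: [57, 10]
BINARY_OP % → 57 % 10 = 7. Stack: [7]
LOAD_FAST_LOAD_FAST r,z → push 57,0. Stack: [7, 57, 0]
BINARY_OP ^ → 57 ^ 0 = 57. Stack: [7, 57]
BINARY_OP - → 7 - 57 = -50. Stack: [-50]
STORE_FAST v → v=-50. Stack: []
LOAD_FAST v → push -50. Stack: [-50]
RETURN_VALUE → return -50.

-50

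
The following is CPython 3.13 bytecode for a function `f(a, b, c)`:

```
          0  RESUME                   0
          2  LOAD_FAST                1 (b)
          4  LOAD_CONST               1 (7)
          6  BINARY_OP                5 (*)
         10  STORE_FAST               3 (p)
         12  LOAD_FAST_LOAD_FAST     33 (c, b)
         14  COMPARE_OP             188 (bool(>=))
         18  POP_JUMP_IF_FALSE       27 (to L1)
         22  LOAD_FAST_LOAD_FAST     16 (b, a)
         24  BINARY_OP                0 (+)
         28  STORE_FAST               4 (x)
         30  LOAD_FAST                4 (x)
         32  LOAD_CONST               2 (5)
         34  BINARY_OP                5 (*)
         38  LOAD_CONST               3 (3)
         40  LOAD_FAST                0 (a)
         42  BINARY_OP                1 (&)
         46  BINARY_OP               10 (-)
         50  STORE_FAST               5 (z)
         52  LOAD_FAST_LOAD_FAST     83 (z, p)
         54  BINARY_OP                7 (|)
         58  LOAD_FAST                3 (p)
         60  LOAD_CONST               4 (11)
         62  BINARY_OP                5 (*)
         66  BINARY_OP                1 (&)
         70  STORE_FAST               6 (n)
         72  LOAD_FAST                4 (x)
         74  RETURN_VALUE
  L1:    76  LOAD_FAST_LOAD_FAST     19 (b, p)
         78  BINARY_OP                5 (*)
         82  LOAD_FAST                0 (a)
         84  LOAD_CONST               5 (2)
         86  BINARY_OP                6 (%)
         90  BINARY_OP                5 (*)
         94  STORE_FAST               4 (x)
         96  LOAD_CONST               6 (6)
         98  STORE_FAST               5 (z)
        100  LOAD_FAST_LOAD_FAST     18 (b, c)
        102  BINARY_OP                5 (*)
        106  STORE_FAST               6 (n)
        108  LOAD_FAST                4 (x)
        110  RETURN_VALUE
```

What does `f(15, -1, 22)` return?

14

LOAD_FAST b → push -1. Stack: [-1]
LOAD_CONST → push 7. Stack: [-1, 7]
BINARY_OP * → -1 * 7 = -7. Stack: [-7]
STORE_FAST p → p=-7. Stack: []
LOAD_FAST_LOAD_FAST c,b → push 22,-1. Stack: [22, -1]
COMPARE_OP bool(>=) → 22 vs -1 = True. Stack: [True]
POP_JUMP_IF_FALSE → pop True; no jump. Stack: []
LOAD_FAST_LOAD_FAST b,a → push -1,15. Stack: [-1, 15]
BINARY_OP + → -1 + 15 = 14. Stack: [14]
STORE_FAST x → x=14. Stack: []
LOAD_FAST x → push 14. Stack: [14]
LOAD_CONST → push 5. Stack: [14, 5]
BINARY_OP * → 14 * 5 = 70. Stack: [70]
LOAD_CONST → push 3. Stack: [70, 3]
LOAD_FAST a → push 15. Stack: [70, 3, 15]
BINARY_OP & → 3 & 15 = 3. Stack: [70, 3]
BINARY_OP - → 70 - 3 = 67. Stack: [67]
STORE_FAST z → z=67. Stack: []
LOAD_FAST_LOAD_FAST z,p → push 67,-7. Stack: [67, -7]
BINARY_OP | → 67 | -7 = -5. Stack: [-5]
LOAD_FAST p → push -7. Stack: [-5, -7]
LOAD_CONST → push 11. Stack: [-5, -7, 11]
BINARY_OP * → -7 * 11 = -77. Stack: [-5, -77]
BINARY_OP & → -5 & -77 = -77. Stack: [-77]
STORE_FAST n → n=-77. Stack: []
LOAD_FAST x → push 14. Stack: [14]
RETURN_VALUE → return 14.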